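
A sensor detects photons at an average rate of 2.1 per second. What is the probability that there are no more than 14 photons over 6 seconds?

0.7153

Over the interval, μ = 2.1 × 6 = 12.6 (6 seconds).
P(N ≤ 14) = Σ_{j=0}^{14} e^(−μ) μ^j/j! ≈ 0.7153.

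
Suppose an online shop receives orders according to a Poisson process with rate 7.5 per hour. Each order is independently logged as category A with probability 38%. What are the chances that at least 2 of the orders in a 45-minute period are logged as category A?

0.6299

Thinning: the orders that are logged as category A themselves form a Poisson process with rate 0.38 × 7.5 = 2.85 per hour.
Over the interval, μ = 2.85 × 0.75 = 2.1375 (a 45-minute period = 0.75 hours).
P(N ≥ 2) = 1 − P(N ≤ 1) ≈ 0.6299.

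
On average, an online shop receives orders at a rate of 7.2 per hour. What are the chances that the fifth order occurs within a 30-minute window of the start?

Over the interval, μ = 7.2 × 0.5 = 3.6 (a 30-minute window = 0.5 hours).
The fifth arrival falls in the interval iff at least 5 events occur there: P(S_5 ≤ t) = P(N ≥ 5) = 1 − P(N ≤ 4) ≈ 0.2936.

0.2936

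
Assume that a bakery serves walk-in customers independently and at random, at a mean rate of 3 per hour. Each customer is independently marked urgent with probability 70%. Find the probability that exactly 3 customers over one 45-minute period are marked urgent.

Thinning: the customers that are marked urgent themselves form a Poisson process with rate 0.7 × 3 = 2.1 per hour.
Over the interval, μ = 2.1 × 0.75 = 1.575 (a 45-minute period = 0.75 hours).
P(N = 3) = e^(−1.575) · 1.575^3/3! ≈ 0.1348.

0.1348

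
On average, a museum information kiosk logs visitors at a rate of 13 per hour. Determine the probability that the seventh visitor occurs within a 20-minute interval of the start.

0.1482

Over the interval, μ = 13 × 1/3 ≈ 4.33333 (a 20-minute interval = 1/3 hours).
The seventh arrival falls in the interval iff at least 7 events occur there: P(S_7 ≤ t) = P(N ≥ 7) = 1 − P(N ≤ 6) ≈ 0.1482.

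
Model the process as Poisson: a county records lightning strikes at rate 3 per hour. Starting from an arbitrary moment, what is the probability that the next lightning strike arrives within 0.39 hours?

0.6896

Inter-arrival times are exponential with rate λ = 3 per hour.
P(T ≤ 0.39) = 1 − e^(−λt) = 1 − e^(−3 × 0.39) = 1 − e^(−1.17) ≈ 0.6896.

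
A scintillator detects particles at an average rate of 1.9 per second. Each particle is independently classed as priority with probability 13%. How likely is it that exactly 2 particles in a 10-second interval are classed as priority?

0.2580

Thinning: the particles that are classed as priority themselves form a Poisson process with rate 0.13 × 1.9 = 0.247 per second.
Over the interval, μ = 0.247 × 10 = 2.47 (a 10-second interval = 10 seconds).
P(N = 2) = e^(−2.47) · 2.47^2/2! ≈ 0.2580.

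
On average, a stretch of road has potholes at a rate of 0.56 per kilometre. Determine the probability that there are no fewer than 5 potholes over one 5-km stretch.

0.1523

Over the interval, μ = 0.56 × 5 = 2.8 (a 5-km stretch = 5 kilometres).
P(N ≥ 5) = 1 − P(N ≤ 4) = 1 − Σ_{j=0}^{4} e^(−μ) μ^j/j! ≈ 0.1523.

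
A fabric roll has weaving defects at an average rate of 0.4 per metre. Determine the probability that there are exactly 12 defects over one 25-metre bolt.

Over the interval, μ = 0.4 × 25 = 10 (a 25-metre bolt = 25 metres).
P(N = 12) = e^(−μ) μ^12/12! = e^(−10) · 10^12/479001600 ≈ 0.0948.

0.0948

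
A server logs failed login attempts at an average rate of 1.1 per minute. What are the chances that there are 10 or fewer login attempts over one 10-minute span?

Over the interval, μ = 1.1 × 10 = 11 (a 10-minute span = 10 minutes).
P(N ≤ 10) = Σ_{j=0}^{10} e^(−μ) μ^j/j! ≈ 0.4599.

0.4599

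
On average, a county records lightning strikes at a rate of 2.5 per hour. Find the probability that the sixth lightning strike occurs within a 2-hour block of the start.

0.3840

Over the interval, μ = 2.5 × 2 = 5 (a 2-hour block = 2 hours).
The sixth arrival falls in the interval iff at least 6 events occur there: P(S_6 ≤ t) = P(N ≥ 6) = 1 − P(N ≤ 5) ≈ 0.3840.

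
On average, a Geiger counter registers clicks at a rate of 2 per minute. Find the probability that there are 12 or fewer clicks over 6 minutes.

0.5760

Over the interval, μ = 2 × 6 = 12 (6 minutes).
P(N ≤ 12) = Σ_{j=0}^{12} e^(−μ) μ^j/j! ≈ 0.5760.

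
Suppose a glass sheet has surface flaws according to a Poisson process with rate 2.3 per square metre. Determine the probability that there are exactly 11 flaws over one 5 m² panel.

Over the interval, μ = 2.3 × 5 = 11.5 (a 5 m² panel = 5 square metres).
P(N = 11) = e^(−μ) μ^11/11! = e^(−11.5) · 11.5^11/39916800 ≈ 0.1181.

0.1181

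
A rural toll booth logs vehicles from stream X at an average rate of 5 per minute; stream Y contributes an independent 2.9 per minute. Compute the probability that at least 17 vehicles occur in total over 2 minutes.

Independent Poisson processes superpose: combined rate λ = 5 + 2.9 = 7.9 per minute.
Over the interval, μ = 7.9 × 2 = 15.8 (2 minutes).
P(N ≥ 17) = 1 − P(N ≤ 16) ≈ 0.4142.

0.4142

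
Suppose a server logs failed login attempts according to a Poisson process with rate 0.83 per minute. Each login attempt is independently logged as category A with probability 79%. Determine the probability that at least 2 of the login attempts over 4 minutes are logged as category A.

Thinning: the login attempts that are logged as category A themselves form a Poisson process with rate 0.79 × 0.83 = 0.6557 per minute.
Over the interval, μ = 0.6557 × 4 = 2.6228 (4 minutes).
P(N ≥ 2) = 1 − P(N ≤ 1) ≈ 0.7370.

0.7370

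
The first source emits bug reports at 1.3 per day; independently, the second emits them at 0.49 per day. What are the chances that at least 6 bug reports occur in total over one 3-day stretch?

0.4487

Independent Poisson processes superpose: combined rate λ = 1.3 + 0.49 = 1.79 per day.
Over the interval, μ = 1.79 × 3 = 5.37 (a 3-day stretch = 3 days).
P(N ≥ 6) = 1 − P(N ≤ 5) ≈ 0.4487.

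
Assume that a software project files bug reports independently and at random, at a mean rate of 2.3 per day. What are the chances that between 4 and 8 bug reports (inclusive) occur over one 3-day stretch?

Over the interval, μ = 2.3 × 3 = 6.9 (a 3-day stretch = 3 days).
P(4 ≤ N ≤ 8) = Σ_{j=4}^{8} e^(−6.9) · 6.9^j/j! ≈ 0.6549.

0.6549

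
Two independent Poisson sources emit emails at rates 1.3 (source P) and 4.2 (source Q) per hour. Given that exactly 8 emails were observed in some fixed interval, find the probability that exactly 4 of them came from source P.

0.0743

Given the total, each event is independently from source P with probability p = λ_P/(λ_P+λ_Q) = 1.3/5.5 ≈ 0.2364.
So K ~ Binomial(8, 1.3/5.5): P(K = 4) = C(8,4) · (1.3/5.5)^4 · (4.2/5.5)^4 ≈ 0.0743.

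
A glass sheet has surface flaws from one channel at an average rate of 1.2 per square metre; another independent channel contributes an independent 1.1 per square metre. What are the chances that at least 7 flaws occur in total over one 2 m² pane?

0.1820

Independent Poisson processes superpose: combined rate λ = 1.2 + 1.1 = 2.3 per square metre.
Over the interval, μ = 2.3 × 2 = 4.6 (a 2 m² pane = 2 square metres).
P(N ≥ 7) = 1 − P(N ≤ 6) ≈ 0.1820.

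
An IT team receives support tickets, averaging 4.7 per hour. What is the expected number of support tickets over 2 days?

225.6

E[N] = λt = 4.7 × 48 = 225.6 (2 days = 48 hours).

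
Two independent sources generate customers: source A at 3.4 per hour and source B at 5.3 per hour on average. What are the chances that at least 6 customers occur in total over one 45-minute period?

0.6346

Independent Poisson processes superpose: combined rate λ = 3.4 + 5.3 = 8.7 per hour.
Over the interval, μ = 8.7 × 0.75 = 6.525 (a 45-minute period = 0.75 hours).
P(N ≥ 6) = 1 − P(N ≤ 5) ≈ 0.6346.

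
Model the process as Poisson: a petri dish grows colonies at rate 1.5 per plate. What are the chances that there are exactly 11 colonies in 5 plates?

Over the interval, μ = 1.5 × 5 = 7.5 (5 plates).
P(N = 11) = e^(−μ) μ^11/11! = e^(−7.5) · 7.5^11/39916800 ≈ 0.0585.

0.0585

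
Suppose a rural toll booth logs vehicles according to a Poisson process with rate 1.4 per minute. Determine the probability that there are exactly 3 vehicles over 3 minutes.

0.1852

Over the interval, μ = 1.4 × 3 = 4.2 (3 minutes).
P(N = 3) = e^(−μ) μ^3/3! = e^(−4.2) · 4.2^3/6 ≈ 0.1852.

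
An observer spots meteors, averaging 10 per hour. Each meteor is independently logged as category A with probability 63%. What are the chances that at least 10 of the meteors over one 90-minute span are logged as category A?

Thinning: the meteors that are logged as category A themselves form a Poisson process with rate 0.63 × 10 = 6.3 per hour.
Over the interval, μ = 6.3 × 1.5 = 9.45 (a 90-minute span = 1.5 hours).
P(N ≥ 10) = 1 − P(N ≤ 9) ≈ 0.4717.

0.4717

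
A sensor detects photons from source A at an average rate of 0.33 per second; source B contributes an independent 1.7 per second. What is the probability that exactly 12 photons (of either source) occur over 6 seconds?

0.1142

Independent Poisson processes superpose: combined rate λ = 0.33 + 1.7 = 2.03 per second.
Over the interval, μ = 2.03 × 6 = 12.18 (6 seconds).
P(N = 12) = e^(−12.18) · 12.18^12/12! ≈ 0.1142.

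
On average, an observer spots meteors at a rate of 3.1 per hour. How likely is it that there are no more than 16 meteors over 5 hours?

0.6154

Over the interval, μ = 3.1 × 5 = 15.5 (5 hours).
P(N ≤ 16) = Σ_{j=0}^{16} e^(−μ) μ^j/j! ≈ 0.6154.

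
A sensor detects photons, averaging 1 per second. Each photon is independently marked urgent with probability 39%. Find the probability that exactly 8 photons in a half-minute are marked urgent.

0.0722

Thinning: the photons that are marked urgent themselves form a Poisson process with rate 0.39 × 1 = 0.39 per second.
Over the interval, μ = 0.39 × 30 = 11.7 (a half-minute = 30 seconds).
P(N = 8) = e^(−11.7) · 11.7^8/8! ≈ 0.0722.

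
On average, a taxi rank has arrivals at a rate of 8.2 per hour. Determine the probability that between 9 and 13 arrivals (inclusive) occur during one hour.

With mean μ = 8.2 per hour,
P(9 ≤ N ≤ 13) = Σ_{j=9}^{13} e^(−8.2) · 8.2^j/j! ≈ 0.3949.

0.3949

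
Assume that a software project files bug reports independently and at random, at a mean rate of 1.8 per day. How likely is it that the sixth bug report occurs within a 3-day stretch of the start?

Over the interval, μ = 1.8 × 3 = 5.4 (a 3-day stretch = 3 days).
The sixth arrival falls in the interval iff at least 6 events occur there: P(S_6 ≤ t) = P(N ≥ 6) = 1 − P(N ≤ 5) ≈ 0.4539.

0.4539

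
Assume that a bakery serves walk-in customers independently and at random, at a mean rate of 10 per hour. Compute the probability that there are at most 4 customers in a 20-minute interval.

0.7565

Over the interval, μ = 10 × 1/3 ≈ 3.33333 (a 20-minute interval = 1/3 hours).
P(N ≤ 4) = Σ_{j=0}^{4} e^(−μ) μ^j/j! ≈ 0.7565.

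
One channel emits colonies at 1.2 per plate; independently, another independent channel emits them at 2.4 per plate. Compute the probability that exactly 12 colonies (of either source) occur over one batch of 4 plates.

Independent Poisson processes superpose: combined rate λ = 1.2 + 2.4 = 3.6 per plate.
Over the interval, μ = 3.6 × 4 = 14.4 (a batch of 4 plates = 4 plates).
P(N = 12) = e^(−14.4) · 14.4^12/12! ≈ 0.0925.

0.0925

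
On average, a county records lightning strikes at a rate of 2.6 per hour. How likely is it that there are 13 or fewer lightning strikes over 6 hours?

Over the interval, μ = 2.6 × 6 = 15.6 (6 hours).
P(N ≤ 13) = Σ_{j=0}^{13} e^(−μ) μ^j/j! ≈ 0.3083.

0.3083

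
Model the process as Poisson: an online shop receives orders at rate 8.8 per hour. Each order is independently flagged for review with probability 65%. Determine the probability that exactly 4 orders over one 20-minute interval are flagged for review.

Thinning: the orders that are flagged for review themselves form a Poisson process with rate 0.65 × 8.8 = 5.72 per hour.
Over the interval, μ = 5.72 × 1/3 ≈ 1.90667 (a 20-minute interval = 1/3 hours).
P(N = 4) = e^(−1.90667) · 1.90667^4/4! ≈ 0.0818.

0.0818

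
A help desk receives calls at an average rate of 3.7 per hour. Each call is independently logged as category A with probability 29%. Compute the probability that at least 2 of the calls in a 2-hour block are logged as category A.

0.6321

Thinning: the calls that are logged as category A themselves form a Poisson process with rate 0.29 × 3.7 = 1.073 per hour.
Over the interval, μ = 1.073 × 2 = 2.146 (a 2-hour block = 2 hours).
P(N ≥ 2) = 1 − P(N ≤ 1) ≈ 0.6321.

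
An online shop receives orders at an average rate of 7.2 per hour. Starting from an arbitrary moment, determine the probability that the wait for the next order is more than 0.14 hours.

The wait for the next event is exponential with rate λ = 7.2 per hour.
P(T > 0.14) = e^(−λt) = e^(−7.2 × 0.14) = e^(−1.008) ≈ 0.3649.

0.3649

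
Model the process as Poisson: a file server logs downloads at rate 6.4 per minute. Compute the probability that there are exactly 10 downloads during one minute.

0.0528

With mean μ = 6.4 per minute,
P(N = 10) = e^(−μ) μ^10/10! = e^(−6.4) · 6.4^10/3628800 ≈ 0.0528.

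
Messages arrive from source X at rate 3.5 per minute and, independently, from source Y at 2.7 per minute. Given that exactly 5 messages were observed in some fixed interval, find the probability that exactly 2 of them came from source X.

Given the total, each event is independently from source X with probability p = λ_X/(λ_X+λ_Y) = 3.5/6.2 ≈ 0.5645.
So K ~ Binomial(5, 3.5/6.2): P(K = 2) = C(5,2) · (3.5/6.2)^2 · (2.7/6.2)^3 ≈ 0.2632.

0.2632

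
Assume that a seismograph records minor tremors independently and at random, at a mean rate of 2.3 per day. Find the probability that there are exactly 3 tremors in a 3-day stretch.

0.0552

Over the interval, μ = 2.3 × 3 = 6.9 (a 3-day stretch = 3 days).
P(N = 3) = e^(−μ) μ^3/3! = e^(−6.9) · 6.9^3/6 ≈ 0.0552.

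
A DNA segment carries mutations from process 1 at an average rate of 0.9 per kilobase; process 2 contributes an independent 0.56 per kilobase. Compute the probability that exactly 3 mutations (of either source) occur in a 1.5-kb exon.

0.1959

Independent Poisson processes superpose: combined rate λ = 0.9 + 0.56 = 1.46 per kilobase.
Over the interval, μ = 1.46 × 1.5 = 2.19 (a 1.5-kb exon = 1.5 kilobases).
P(N = 3) = e^(−2.19) · 2.19^3/3! ≈ 0.1959.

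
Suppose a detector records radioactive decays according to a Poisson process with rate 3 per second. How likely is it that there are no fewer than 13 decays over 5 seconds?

0.7324

Over the interval, μ = 3 × 5 = 15 (5 seconds).
P(N ≥ 13) = 1 − P(N ≤ 12) = 1 − Σ_{j=0}^{12} e^(−μ) μ^j/j! ≈ 0.7324.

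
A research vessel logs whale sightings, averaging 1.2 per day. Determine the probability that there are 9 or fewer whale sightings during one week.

Over the interval, μ = 1.2 × 7 = 8.4 (a week = 7 days).
P(N ≤ 9) = Σ_{j=0}^{9} e^(−μ) μ^j/j! ≈ 0.6659.

0.6659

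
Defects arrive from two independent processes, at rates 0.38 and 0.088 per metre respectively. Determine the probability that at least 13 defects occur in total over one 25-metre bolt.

Independent Poisson processes superpose: combined rate λ = 0.38 + 0.088 = 0.468 per metre.
Over the interval, μ = 0.468 × 25 = 11.7 (a 25-metre bolt = 25 metres).
P(N ≥ 13) = 1 − P(N ≤ 12) ≈ 0.3898.

0.3898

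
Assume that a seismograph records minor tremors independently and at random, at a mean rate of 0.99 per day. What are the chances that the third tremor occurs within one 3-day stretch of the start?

0.5701

Over the interval, μ = 0.99 × 3 = 2.97 (a 3-day stretch = 3 days).
The third arrival falls in the interval iff at least 3 events occur there: P(S_3 ≤ t) = P(N ≥ 3) = 1 − P(N ≤ 2) ≈ 0.5701.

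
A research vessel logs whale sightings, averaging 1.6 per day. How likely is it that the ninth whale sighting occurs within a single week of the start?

0.7853

Over the interval, μ = 1.6 × 7 = 11.2 (a week = 7 days).
The ninth arrival falls in the interval iff at least 9 events occur there: P(S_9 ≤ t) = P(N ≥ 9) = 1 − P(N ≤ 8) ≈ 0.7853.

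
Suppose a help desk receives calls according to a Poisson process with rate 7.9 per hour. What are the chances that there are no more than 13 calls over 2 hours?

Over the interval, μ = 7.9 × 2 = 15.8 (2 hours).
P(N ≤ 13) = Σ_{j=0}^{13} e^(−μ) μ^j/j! ≈ 0.2911.

0.2911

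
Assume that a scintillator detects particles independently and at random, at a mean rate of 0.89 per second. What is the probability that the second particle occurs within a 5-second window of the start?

0.9364

Over the interval, μ = 0.89 × 5 = 4.45 (a 5-second window = 5 seconds).
The second arrival falls in the interval iff at least 2 events occur there: P(S_2 ≤ t) = P(N ≥ 2) = 1 − P(N ≤ 1) ≈ 0.9364.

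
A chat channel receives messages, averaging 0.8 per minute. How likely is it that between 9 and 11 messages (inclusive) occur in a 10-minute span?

0.2955

Over the interval, μ = 0.8 × 10 = 8 (a 10-minute span = 10 minutes).
P(9 ≤ N ≤ 11) = Σ_{j=9}^{11} e^(−8) · 8^j/j! ≈ 0.2955.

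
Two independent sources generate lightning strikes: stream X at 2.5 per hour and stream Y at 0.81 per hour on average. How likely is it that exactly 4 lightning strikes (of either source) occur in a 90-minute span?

0.1767

Independent Poisson processes superpose: combined rate λ = 2.5 + 0.81 = 3.31 per hour.
Over the interval, μ = 3.31 × 1.5 = 4.965 (a 90-minute span = 1.5 hours).
P(N = 4) = e^(−4.965) · 4.965^4/4! ≈ 0.1767.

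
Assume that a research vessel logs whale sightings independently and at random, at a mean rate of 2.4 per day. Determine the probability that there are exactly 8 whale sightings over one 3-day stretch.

0.1337

Over the interval, μ = 2.4 × 3 = 7.2 (a 3-day stretch = 3 days).
P(N = 8) = e^(−μ) μ^8/8! = e^(−7.2) · 7.2^8/40320 ≈ 0.1337.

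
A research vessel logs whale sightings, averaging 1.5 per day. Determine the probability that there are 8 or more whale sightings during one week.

0.8215

Over the interval, μ = 1.5 × 7 = 10.5 (a week = 7 days).
P(N ≥ 8) = 1 − P(N ≤ 7) = 1 − Σ_{j=0}^{7} e^(−μ) μ^j/j! ≈ 0.8215.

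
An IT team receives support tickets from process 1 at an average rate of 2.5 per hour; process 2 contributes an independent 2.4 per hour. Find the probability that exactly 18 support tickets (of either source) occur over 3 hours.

Independent Poisson processes superpose: combined rate λ = 2.5 + 2.4 = 4.9 per hour.
Over the interval, μ = 4.9 × 3 = 14.7 (3 hours).
P(N = 18) = e^(−14.7) · 14.7^18/18! ≈ 0.0663.

0.0663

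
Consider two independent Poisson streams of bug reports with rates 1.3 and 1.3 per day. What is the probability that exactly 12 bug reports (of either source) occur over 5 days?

Independent Poisson processes superpose: combined rate λ = 1.3 + 1.3 = 2.6 per day.
Over the interval, μ = 2.6 × 5 = 13 (5 days).
P(N = 12) = e^(−13) · 13^12/12! ≈ 0.1099.

0.1099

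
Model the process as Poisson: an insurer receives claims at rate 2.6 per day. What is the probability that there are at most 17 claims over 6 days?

0.6962

Over the interval, μ = 2.6 × 6 = 15.6 (6 days).
P(N ≤ 17) = Σ_{j=0}^{17} e^(−μ) μ^j/j! ≈ 0.6962.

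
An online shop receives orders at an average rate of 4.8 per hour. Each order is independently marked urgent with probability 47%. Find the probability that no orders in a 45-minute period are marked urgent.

0.1842

Thinning: the orders that are marked urgent themselves form a Poisson process with rate 0.47 × 4.8 = 2.256 per hour.
Over the interval, μ = 2.256 × 0.75 = 1.692 (a 45-minute period = 0.75 hours).
P(N = 0) = e^(−1.692) · 1.692^0/0! ≈ 0.1842.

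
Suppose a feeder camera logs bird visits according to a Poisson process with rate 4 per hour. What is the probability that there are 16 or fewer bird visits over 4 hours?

Over the interval, μ = 4 × 4 = 16 (4 hours).
P(N ≤ 16) = Σ_{j=0}^{16} e^(−μ) μ^j/j! ≈ 0.5660.

0.5660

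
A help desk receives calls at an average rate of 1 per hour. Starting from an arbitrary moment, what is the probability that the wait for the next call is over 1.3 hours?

The wait for the next event is exponential with rate λ = 1 per hour.
P(T > 1.3) = e^(−λt) = e^(−1 × 1.3) = e^(−1.3) ≈ 0.2725.

0.2725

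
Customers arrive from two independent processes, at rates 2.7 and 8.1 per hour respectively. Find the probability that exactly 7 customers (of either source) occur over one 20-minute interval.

0.0425

Independent Poisson processes superpose: combined rate λ = 2.7 + 8.1 = 10.8 per hour.
Over the interval, μ = 10.8 × 1/3 = 3.6 (a 20-minute interval = 1/3 hours).
P(N = 7) = e^(−3.6) · 3.6^7/7! ≈ 0.0425.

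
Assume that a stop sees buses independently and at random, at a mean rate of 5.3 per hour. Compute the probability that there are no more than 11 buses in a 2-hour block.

Over the interval, μ = 5.3 × 2 = 10.6 (a 2-hour block = 2 hours).
P(N ≤ 11) = Σ_{j=0}^{11} e^(−μ) μ^j/j! ≈ 0.6269.

0.6269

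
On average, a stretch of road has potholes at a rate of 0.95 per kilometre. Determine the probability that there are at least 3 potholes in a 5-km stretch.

Over the interval, μ = 0.95 × 5 = 4.75 (a 5-km stretch = 5 kilometres).
P(N ≥ 3) = 1 − P(N ≤ 2) = 1 − Σ_{j=0}^{2} e^(−μ) μ^j/j! ≈ 0.8527.

0.8527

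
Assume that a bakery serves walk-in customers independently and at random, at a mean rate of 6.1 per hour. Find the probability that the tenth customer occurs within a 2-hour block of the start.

0.7746

Over the interval, μ = 6.1 × 2 = 12.2 (a 2-hour block = 2 hours).
The tenth arrival falls in the interval iff at least 10 events occur there: P(S_10 ≤ t) = P(N ≥ 10) = 1 − P(N ≤ 9) ≈ 0.7746.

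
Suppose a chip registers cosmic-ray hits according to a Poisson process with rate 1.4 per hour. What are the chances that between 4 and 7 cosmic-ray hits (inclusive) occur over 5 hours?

0.5169

Over the interval, μ = 1.4 × 5 = 7 (5 hours).
P(4 ≤ N ≤ 7) = Σ_{j=4}^{7} e^(−7) · 7^j/j! ≈ 0.5169.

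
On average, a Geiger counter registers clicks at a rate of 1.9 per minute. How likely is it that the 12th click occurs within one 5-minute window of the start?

Over the interval, μ = 1.9 × 5 = 9.5 (a 5-minute window = 5 minutes).
The 12th arrival falls in the interval iff at least 12 events occur there: P(S_12 ≤ t) = P(N ≥ 12) = 1 − P(N ≤ 11) ≈ 0.2480.

0.2480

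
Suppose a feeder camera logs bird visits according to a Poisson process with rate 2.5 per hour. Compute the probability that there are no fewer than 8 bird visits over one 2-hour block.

0.1334

Over the interval, μ = 2.5 × 2 = 5 (a 2-hour block = 2 hours).
P(N ≥ 8) = 1 − P(N ≤ 7) = 1 − Σ_{j=0}^{7} e^(−μ) μ^j/j! ≈ 0.1334.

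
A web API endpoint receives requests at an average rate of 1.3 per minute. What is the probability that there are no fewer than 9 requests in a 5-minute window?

0.2084

Over the interval, μ = 1.3 × 5 = 6.5 (a 5-minute window = 5 minutes).
P(N ≥ 9) = 1 − P(N ≤ 8) = 1 − Σ_{j=0}^{8} e^(−μ) μ^j/j! ≈ 0.2084.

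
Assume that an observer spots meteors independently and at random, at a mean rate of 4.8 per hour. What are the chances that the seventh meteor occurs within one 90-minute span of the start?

0.5796

Over the interval, μ = 4.8 × 1.5 = 7.2 (a 90-minute span = 1.5 hours).
The seventh arrival falls in the interval iff at least 7 events occur there: P(S_7 ≤ t) = P(N ≥ 7) = 1 − P(N ≤ 6) ≈ 0.5796.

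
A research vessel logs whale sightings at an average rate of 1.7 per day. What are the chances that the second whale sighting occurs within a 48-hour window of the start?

Over the interval, μ = 1.7 × 2 = 3.4 (a 48-hour window = 2 days).
The second arrival falls in the interval iff at least 2 events occur there: P(S_2 ≤ t) = P(N ≥ 2) = 1 − P(N ≤ 1) ≈ 0.8532.

0.8532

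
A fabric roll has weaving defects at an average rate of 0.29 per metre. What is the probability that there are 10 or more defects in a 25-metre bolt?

0.1957

Over the interval, μ = 0.29 × 25 = 7.25 (a 25-metre bolt = 25 metres).
P(N ≥ 10) = 1 − P(N ≤ 9) = 1 − Σ_{j=0}^{9} e^(−μ) μ^j/j! ≈ 0.1957.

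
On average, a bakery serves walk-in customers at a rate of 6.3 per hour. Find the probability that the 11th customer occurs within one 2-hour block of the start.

Over the interval, μ = 6.3 × 2 = 12.6 (a 2-hour block = 2 hours).
The 11th arrival falls in the interval iff at least 11 events occur there: P(S_11 ≤ t) = P(N ≥ 11) = 1 − P(N ≤ 10) ≈ 0.7124.

0.7124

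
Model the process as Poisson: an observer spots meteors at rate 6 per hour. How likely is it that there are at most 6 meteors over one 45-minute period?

Over the interval, μ = 6 × 0.75 = 4.5 (a 45-minute period = 0.75 hours).
P(N ≤ 6) = Σ_{j=0}^{6} e^(−μ) μ^j/j! ≈ 0.8311.

0.8311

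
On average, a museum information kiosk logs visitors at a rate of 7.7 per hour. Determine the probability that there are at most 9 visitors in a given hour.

With mean μ = 7.7 per hour,
P(N ≤ 9) = Σ_{j=0}^{9} e^(−μ) μ^j/j! ≈ 0.7531.

0.7531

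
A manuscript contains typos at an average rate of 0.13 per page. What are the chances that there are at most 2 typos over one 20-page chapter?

Over the interval, μ = 0.13 × 20 = 2.6 (a 20-page chapter = 20 pages).
P(N ≤ 2) = Σ_{j=0}^{2} e^(−μ) μ^j/j! ≈ 0.5184.

0.5184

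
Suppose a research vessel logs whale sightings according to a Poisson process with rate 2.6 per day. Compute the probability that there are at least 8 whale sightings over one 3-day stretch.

0.5188

Over the interval, μ = 2.6 × 3 = 7.8 (a 3-day stretch = 3 days).
P(N ≥ 8) = 1 − P(N ≤ 7) = 1 − Σ_{j=0}^{7} e^(−μ) μ^j/j! ≈ 0.5188.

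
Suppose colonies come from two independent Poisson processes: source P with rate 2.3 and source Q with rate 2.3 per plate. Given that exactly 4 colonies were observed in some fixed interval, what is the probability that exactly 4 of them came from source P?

Given the total, each event is independently from source P with probability p = λ_P/(λ_P+λ_Q) = 2.3/4.6 = 0.5000.
So K ~ Binomial(4, 2.3/4.6): P(K = 4) = C(4,4) · (2.3/4.6)^4 · (2.3/4.6)^0 ≈ 0.0625.

0.0625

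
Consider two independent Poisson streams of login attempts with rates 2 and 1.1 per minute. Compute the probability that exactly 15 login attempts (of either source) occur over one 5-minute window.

0.1016

Independent Poisson processes superpose: combined rate λ = 2 + 1.1 = 3.1 per minute.
Over the interval, μ = 3.1 × 5 = 15.5 (a 5-minute window = 5 minutes).
P(N = 15) = e^(−15.5) · 15.5^15/15! ≈ 0.1016.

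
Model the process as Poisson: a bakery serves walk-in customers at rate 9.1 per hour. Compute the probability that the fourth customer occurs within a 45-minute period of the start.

Over the interval, μ = 9.1 × 0.75 = 6.825 (a 45-minute period = 0.75 hours).
The fourth arrival falls in the interval iff at least 4 events occur there: P(S_4 ≤ t) = P(N ≥ 4) = 1 − P(N ≤ 3) ≈ 0.9086.

0.9086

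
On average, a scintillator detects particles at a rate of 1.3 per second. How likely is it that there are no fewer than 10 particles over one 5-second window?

0.1226

Over the interval, μ = 1.3 × 5 = 6.5 (a 5-second window = 5 seconds).
P(N ≥ 10) = 1 − P(N ≤ 9) = 1 − Σ_{j=0}^{9} e^(−μ) μ^j/j! ≈ 0.1226.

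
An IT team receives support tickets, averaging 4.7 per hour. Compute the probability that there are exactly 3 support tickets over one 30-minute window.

Over the interval, μ = 4.7 × 0.5 = 2.35 (a 30-minute window = 0.5 hours).
P(N = 3) = e^(−μ) μ^3/3! = e^(−2.35) · 2.35^3/6 ≈ 0.2063.

0.2063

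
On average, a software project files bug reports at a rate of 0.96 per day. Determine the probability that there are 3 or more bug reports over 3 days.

0.5494

Over the interval, μ = 0.96 × 3 = 2.88 (3 days).
P(N ≥ 3) = 1 − P(N ≤ 2) = 1 − Σ_{j=0}^{2} e^(−μ) μ^j/j! ≈ 0.5494.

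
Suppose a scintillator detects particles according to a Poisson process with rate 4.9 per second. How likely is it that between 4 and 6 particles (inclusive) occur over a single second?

0.4973

With mean μ = 4.9 per second,
P(4 ≤ N ≤ 6) = Σ_{j=4}^{6} e^(−4.9) · 4.9^j/j! ≈ 0.4973.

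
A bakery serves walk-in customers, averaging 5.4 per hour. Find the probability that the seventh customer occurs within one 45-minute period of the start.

0.1159

Over the interval, μ = 5.4 × 0.75 = 4.05 (a 45-minute period = 0.75 hours).
The seventh arrival falls in the interval iff at least 7 events occur there: P(S_7 ≤ t) = P(N ≥ 7) = 1 − P(N ≤ 6) ≈ 0.1159.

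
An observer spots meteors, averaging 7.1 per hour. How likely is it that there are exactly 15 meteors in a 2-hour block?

0.1002

Over the interval, μ = 7.1 × 2 = 14.2 (a 2-hour block = 2 hours).
P(N = 15) = e^(−μ) μ^15/15! = e^(−14.2) · 14.2^15/1307674368000 ≈ 0.1002.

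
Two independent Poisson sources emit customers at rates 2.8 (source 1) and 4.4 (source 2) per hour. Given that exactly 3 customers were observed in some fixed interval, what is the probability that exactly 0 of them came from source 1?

0.2282

Given the total, each event is independently from source 1 with probability p = λ_1/(λ_1+λ_2) = 2.8/7.2 ≈ 0.3889.
So K ~ Binomial(3, 2.8/7.2): P(K = 0) = C(3,0) · (2.8/7.2)^0 · (4.4/7.2)^3 ≈ 0.2282.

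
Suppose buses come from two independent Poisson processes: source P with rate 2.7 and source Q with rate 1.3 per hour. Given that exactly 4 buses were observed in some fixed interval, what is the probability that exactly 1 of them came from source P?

Given the total, each event is independently from source P with probability p = λ_P/(λ_P+λ_Q) = 2.7/4 = 0.6750.
So K ~ Binomial(4, 2.7/4): P(K = 1) = C(4,1) · (2.7/4)^1 · (1.3/4)^3 ≈ 0.0927.

0.0927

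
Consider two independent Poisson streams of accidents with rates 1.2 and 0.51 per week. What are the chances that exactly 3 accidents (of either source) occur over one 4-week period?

Independent Poisson processes superpose: combined rate λ = 1.2 + 0.51 = 1.71 per week.
Over the interval, μ = 1.71 × 4 = 6.84 (a 4-week period = 4 weeks).
P(N = 3) = e^(−6.84) · 6.84^3/3! ≈ 0.0571.

0.0571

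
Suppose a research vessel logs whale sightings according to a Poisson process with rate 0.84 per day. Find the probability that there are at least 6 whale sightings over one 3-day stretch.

Over the interval, μ = 0.84 × 3 = 2.52 (a 3-day stretch = 3 days).
P(N ≥ 6) = 1 − P(N ≤ 5) = 1 − Σ_{j=0}^{5} e^(−μ) μ^j/j! ≈ 0.0434.

0.0434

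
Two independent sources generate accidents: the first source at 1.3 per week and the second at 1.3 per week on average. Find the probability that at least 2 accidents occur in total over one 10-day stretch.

Independent Poisson processes superpose: combined rate λ = 1.3 + 1.3 = 2.6 per week.
Over the interval, μ = 2.6 × 10/7 ≈ 3.71429 (a 10-day stretch = 10/7 weeks).
P(N ≥ 2) = 1 − P(N ≤ 1) ≈ 0.8851.

0.8851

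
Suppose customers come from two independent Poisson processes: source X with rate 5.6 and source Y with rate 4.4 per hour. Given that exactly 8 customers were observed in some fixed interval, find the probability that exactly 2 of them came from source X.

0.0637

Given the total, each event is independently from source X with probability p = λ_X/(λ_X+λ_Y) = 5.6/10 = 0.5600.
So K ~ Binomial(8, 5.6/10): P(K = 2) = C(8,2) · (5.6/10)^2 · (4.4/10)^6 ≈ 0.0637.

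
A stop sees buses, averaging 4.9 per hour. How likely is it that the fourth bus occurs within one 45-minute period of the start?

Over the interval, μ = 4.9 × 0.75 = 3.675 (a 45-minute period = 0.75 hours).
The fourth arrival falls in the interval iff at least 4 events occur there: P(S_4 ≤ t) = P(N ≥ 4) = 1 − P(N ≤ 3) ≈ 0.5006.

0.5006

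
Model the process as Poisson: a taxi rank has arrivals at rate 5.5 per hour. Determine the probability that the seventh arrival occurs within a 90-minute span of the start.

0.7162

Over the interval, μ = 5.5 × 1.5 = 8.25 (a 90-minute span = 1.5 hours).
The seventh arrival falls in the interval iff at least 7 events occur there: P(S_7 ≤ t) = P(N ≥ 7) = 1 − P(N ≤ 6) ≈ 0.7162.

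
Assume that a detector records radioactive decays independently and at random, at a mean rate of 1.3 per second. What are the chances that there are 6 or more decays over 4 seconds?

0.4191

Over the interval, μ = 1.3 × 4 = 5.2 (4 seconds).
P(N ≥ 6) = 1 − P(N ≤ 5) = 1 − Σ_{j=0}^{5} e^(−μ) μ^j/j! ≈ 0.4191.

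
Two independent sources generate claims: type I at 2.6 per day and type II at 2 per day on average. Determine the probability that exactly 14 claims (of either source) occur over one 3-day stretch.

Independent Poisson processes superpose: combined rate λ = 2.6 + 2 = 4.6 per day.
Over the interval, μ = 4.6 × 3 = 13.8 (a 3-day stretch = 3 days).
P(N = 14) = e^(−13.8) · 13.8^14/14! ≈ 0.1058.

0.1058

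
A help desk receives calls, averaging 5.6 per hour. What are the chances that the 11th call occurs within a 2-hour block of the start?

Over the interval, μ = 5.6 × 2 = 11.2 (a 2-hour block = 2 hours).
The 11th arrival falls in the interval iff at least 11 events occur there: P(S_11 ≤ t) = P(N ≥ 11) = 1 − P(N ≤ 10) ≈ 0.5638.

0.5638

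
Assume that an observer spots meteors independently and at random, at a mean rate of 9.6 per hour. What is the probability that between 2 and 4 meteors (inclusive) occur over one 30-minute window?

Over the interval, μ = 9.6 × 0.5 = 4.8 (a 30-minute window = 0.5 hours).
P(2 ≤ N ≤ 4) = Σ_{j=2}^{4} e^(−4.8) · 4.8^j/j! ≈ 0.4285.

0.4285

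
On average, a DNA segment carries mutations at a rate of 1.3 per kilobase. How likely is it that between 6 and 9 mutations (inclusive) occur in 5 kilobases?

0.5083

Over the interval, μ = 1.3 × 5 = 6.5 (5 kilobases).
P(6 ≤ N ≤ 9) = Σ_{j=6}^{9} e^(−6.5) · 6.5^j/j! ≈ 0.5083.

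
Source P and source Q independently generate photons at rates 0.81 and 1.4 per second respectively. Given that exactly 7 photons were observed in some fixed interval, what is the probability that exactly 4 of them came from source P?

0.1606

Given the total, each event is independently from source P with probability p = λ_P/(λ_P+λ_Q) = 0.81/2.21 ≈ 0.3665.
So K ~ Binomial(7, 0.81/2.21): P(K = 4) = C(7,4) · (0.81/2.21)^4 · (1.4/2.21)^3 ≈ 0.1606.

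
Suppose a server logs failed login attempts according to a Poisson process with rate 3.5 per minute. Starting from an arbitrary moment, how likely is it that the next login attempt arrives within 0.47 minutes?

Inter-arrival times are exponential with rate λ = 3.5 per minute.
P(T ≤ 0.47) = 1 − e^(−λt) = 1 − e^(−3.5 × 0.47) = 1 − e^(−1.645) ≈ 0.8070.

0.8070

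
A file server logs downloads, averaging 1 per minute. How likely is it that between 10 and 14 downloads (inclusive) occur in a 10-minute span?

0.4586

Over the interval, μ = 1 × 10 = 10 (a 10-minute span = 10 minutes).
P(10 ≤ N ≤ 14) = Σ_{j=10}^{14} e^(−10) · 10^j/j! ≈ 0.4586.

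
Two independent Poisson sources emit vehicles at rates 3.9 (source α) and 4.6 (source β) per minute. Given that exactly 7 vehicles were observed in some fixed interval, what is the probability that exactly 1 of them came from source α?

0.0807

Given the total, each event is independently from source α with probability p = λ_α/(λ_α+λ_β) = 3.9/8.5 ≈ 0.4588.
So K ~ Binomial(7, 3.9/8.5): P(K = 1) = C(7,1) · (3.9/8.5)^1 · (4.6/8.5)^6 ≈ 0.0807.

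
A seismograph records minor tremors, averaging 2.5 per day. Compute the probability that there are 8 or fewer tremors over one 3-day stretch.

Over the interval, μ = 2.5 × 3 = 7.5 (a 3-day stretch = 3 days).
P(N ≤ 8) = Σ_{j=0}^{8} e^(−μ) μ^j/j! ≈ 0.6620.

0.6620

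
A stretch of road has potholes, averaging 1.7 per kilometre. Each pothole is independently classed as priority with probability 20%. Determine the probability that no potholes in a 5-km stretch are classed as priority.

Thinning: the potholes that are classed as priority themselves form a Poisson process with rate 0.2 × 1.7 = 0.34 per kilometre.
Over the interval, μ = 0.34 × 5 = 1.7 (a 5-km stretch = 5 kilometres).
P(N = 0) = e^(−1.7) · 1.7^0/0! ≈ 0.1827.

0.1827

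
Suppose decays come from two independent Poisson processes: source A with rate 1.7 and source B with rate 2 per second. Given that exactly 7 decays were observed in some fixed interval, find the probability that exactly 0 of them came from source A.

0.0135

Given the total, each event is independently from source A with probability p = λ_A/(λ_A+λ_B) = 1.7/3.7 ≈ 0.4595.
So K ~ Binomial(7, 1.7/3.7): P(K = 0) = C(7,0) · (1.7/3.7)^0 · (2/3.7)^7 ≈ 0.0135.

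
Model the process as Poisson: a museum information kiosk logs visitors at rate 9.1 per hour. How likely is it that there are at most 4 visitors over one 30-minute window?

0.5226

Over the interval, μ = 9.1 × 0.5 = 4.55 (a 30-minute window = 0.5 hours).
P(N ≤ 4) = Σ_{j=0}^{4} e^(−μ) μ^j/j! ≈ 0.5226.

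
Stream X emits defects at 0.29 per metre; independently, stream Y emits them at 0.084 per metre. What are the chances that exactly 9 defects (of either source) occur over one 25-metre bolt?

0.1309

Independent Poisson processes superpose: combined rate λ = 0.29 + 0.084 = 0.374 per metre.
Over the interval, μ = 0.374 × 25 = 9.35 (a 25-metre bolt = 25 metres).
P(N = 9) = e^(−9.35) · 9.35^9/9! ≈ 0.1309.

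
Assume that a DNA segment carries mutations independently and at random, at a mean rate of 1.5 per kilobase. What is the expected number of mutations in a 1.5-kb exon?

2.25

E[N] = λt = 1.5 × 1.5 = 2.25 (a 1.5-kb exon = 1.5 kilobases).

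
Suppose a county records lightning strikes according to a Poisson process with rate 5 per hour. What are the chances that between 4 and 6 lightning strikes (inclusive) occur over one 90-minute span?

0.3190

Over the interval, μ = 5 × 1.5 = 7.5 (a 90-minute span = 1.5 hours).
P(4 ≤ N ≤ 6) = Σ_{j=4}^{6} e^(−7.5) · 7.5^j/j! ≈ 0.3190.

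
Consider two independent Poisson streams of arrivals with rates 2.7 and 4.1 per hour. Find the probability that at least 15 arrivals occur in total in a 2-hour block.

0.3872

Independent Poisson processes superpose: combined rate λ = 2.7 + 4.1 = 6.8 per hour.
Over the interval, μ = 6.8 × 2 = 13.6 (a 2-hour block = 2 hours).
P(N ≥ 15) = 1 − P(N ≤ 14) ≈ 0.3872.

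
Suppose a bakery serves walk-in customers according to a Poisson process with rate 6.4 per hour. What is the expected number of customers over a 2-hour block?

E[N] = λt = 6.4 × 2 = 12.8 (a 2-hour block = 2 hours).

12.8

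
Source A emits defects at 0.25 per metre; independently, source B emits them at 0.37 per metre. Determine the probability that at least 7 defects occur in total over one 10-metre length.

Independent Poisson processes superpose: combined rate λ = 0.25 + 0.37 = 0.62 per metre.
Over the interval, μ = 0.62 × 10 = 6.2 (a 10-metre length = 10 metres).
P(N ≥ 7) = 1 − P(N ≤ 6) ≈ 0.4258.

0.4258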